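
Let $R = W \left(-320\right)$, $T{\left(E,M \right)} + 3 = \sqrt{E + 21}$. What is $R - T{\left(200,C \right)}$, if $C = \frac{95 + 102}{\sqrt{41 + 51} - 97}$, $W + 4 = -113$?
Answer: $37443 - \sqrt{221} \approx 37428.0$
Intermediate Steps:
$W = -117$ ($W = -4 - 113 = -117$)
$C = \frac{197}{-97 + 2 \sqrt{23}}$ ($C = \frac{197}{\sqrt{92} - 97} = \frac{197}{2 \sqrt{23} - 97} = \frac{197}{-97 + 2 \sqrt{23}} \approx -2.2538$)
$T{\left(E,M \right)} = -3 + \sqrt{21 + E}$ ($T{\left(E,M \right)} = -3 + \sqrt{E + 21} = -3 + \sqrt{21 + E}$)
$R = 37440$ ($R = \left(-117\right) \left(-320\right) = 37440$)
$R - T{\left(200,C \right)} = 37440 - \left(-3 + \sqrt{21 + 200}\right) = 37440 - \left(-3 + \sqrt{221}\right) = 37440 + \left(3 - \sqrt{221}\right) = 37443 - \sqrt{221}$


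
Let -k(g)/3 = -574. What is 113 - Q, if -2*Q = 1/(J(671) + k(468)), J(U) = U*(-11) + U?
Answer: 1127287/9976 ≈ 113.00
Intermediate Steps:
J(U) = -10*U (J(U) = -11*U + U = -10*U)
k(g) = 1722 (k(g) = -3*(-574) = 1722)
Q = 1/9976 (Q = -1/(2*(-10*671 + 1722)) = -1/(2*(-6710 + 1722)) = -1/2/(-4988) = -1/2*(-1/4988) = 1/9976 ≈ 0.00010024)
113 - Q = 113 - 1*1/9976 = 113 - 1/9976 = 1127287/9976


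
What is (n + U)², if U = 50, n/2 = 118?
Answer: 81796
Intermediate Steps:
n = 236 (n = 2*118 = 236)
(n + U)² = (236 + 50)² = 286² = 81796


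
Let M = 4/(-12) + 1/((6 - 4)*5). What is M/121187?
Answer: -7/3635610 ≈ -1.9254e-6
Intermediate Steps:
M = -7/30 (M = 4*(-1/12) + 1/(2*5) = -⅓ + 1/10 = -⅓ + 1*(⅒) = -⅓ + ⅒ = -7/30 ≈ -0.23333)
M/121187 = -7/30/121187 = -7/30*1/121187 = -7/3635610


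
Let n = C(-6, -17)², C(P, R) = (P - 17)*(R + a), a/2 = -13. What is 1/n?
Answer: 1/978121 ≈ 1.0224e-6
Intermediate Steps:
a = -26 (a = 2*(-13) = -26)
C(P, R) = (-26 + R)*(-17 + P) (C(P, R) = (P - 17)*(R - 26) = (-17 + P)*(-26 + R) = (-26 + R)*(-17 + P))
n = 978121 (n = (442 - 26*(-6) - 17*(-17) - 6*(-17))² = (442 + 156 + 289 + 102)² = 989² = 978121)
1/n = 1/978121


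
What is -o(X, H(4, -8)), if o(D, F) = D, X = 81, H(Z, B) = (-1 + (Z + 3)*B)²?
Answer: -81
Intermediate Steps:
H(Z, B) = (-1 + B*(3 + Z))² (H(Z, B) = (-1 + (3 + Z)*B)² = (-1 + B*(3 + Z))²)
-o(X, H(4, -8)) = -1*81 = -81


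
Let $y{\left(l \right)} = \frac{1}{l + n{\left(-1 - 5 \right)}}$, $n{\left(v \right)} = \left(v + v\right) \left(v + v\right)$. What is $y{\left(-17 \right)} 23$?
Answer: $\frac{23}{127} \approx 0.1811$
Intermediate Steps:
$n{\left(v \right)} = 4 v^{2}$ ($n{\left(v \right)} = 2 v 2 v = 4 v^{2}$)
$y{\left(l \right)} = \frac{1}{144 + l}$ ($y{\left(l \right)} = \frac{1}{l + 4 \left(-1 - 5\right)^{2}} = \frac{1}{l + 4 \left(-6\right)^{2}} = \frac{1}{l + 4 \cdot 36} = \frac{1}{l + 144} = \frac{1}{144 + l}$)
$y{\left(-17 \right)} 23 = \frac{1}{144 - 17} \cdot 23 = \frac{1}{127} \cdot 23 = \frac{23}{127}$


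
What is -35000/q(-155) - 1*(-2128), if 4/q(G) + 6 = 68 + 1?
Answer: -549122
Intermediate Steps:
q(G) = 4/63 (q(G) = 4/(-6 + (68 + 1)) = 4/(-6 + 69) = 4/63)
-35000/q(-155) - 1*(-2128) = -35000/4/63 - 1*(-2128) = -35000*63/4 + 2128 = -551250 + 2128 = -549122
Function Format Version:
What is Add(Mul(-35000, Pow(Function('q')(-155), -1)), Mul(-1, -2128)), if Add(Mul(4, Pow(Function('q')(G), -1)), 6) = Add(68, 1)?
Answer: -549122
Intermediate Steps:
Function('q')(G) = Rational(4, 63) (Function('q')(G) = Mul(4, Pow(Add(-6, Add(68, 1)), -1)) = Mul(4, Pow(Add(-6, 69), -1)) = Mul(4, Pow(63, -1)) = Mul(4, Rational(1, 63)) = Rational(4, 63))
Add(Mul(-35000, Pow(Function('q')(-155), -1)), Mul(-1, -2128)) = Add(Mul(-35000, Pow(Rational(4, 63), -1)), Mul(-1, -2128)) = Add(Mul(-35000, Rational(63, 4)), 2128) = Add(-551250, 2128) = -549122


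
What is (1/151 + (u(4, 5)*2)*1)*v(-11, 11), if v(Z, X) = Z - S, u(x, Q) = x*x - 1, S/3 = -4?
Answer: 4531/151 ≈ 30.007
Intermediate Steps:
S = -12 (S = 3*(-4) = -12)
u(x, Q) = -1 + x**2 (u(x, Q) = x**2 - 1 = -1 + x**2)
v(Z, X) = 12 + Z (v(Z, X) = Z - 1*(-12) = Z + 12 = 12 + Z)
(1/151 + (u(4, 5)*2)*1)*v(-11, 11) = (1/151 + ((-1 + 4**2)*2)*1)*(12 - 11) = (1/151 + ((-1 + 16)*2)*1)*1 = (1/151 + (15*2)*1)*1 = (1/151 + 30*1)*1 = (1/151 + 30)*1 = (4531/151)*1 = 4531/151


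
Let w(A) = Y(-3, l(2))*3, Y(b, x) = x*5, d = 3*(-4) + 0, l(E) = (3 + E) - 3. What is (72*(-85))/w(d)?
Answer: -204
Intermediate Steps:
l(E) = E
d = -12 (d = -12 + 0 = -12)
Y(b, x) = 5*x
w(A) = 30 (w(A) = (5*2)*3 = 10*3 = 30)
(72*(-85))/w(d) = (72*(-85))/30 = -6120*1/30 = -204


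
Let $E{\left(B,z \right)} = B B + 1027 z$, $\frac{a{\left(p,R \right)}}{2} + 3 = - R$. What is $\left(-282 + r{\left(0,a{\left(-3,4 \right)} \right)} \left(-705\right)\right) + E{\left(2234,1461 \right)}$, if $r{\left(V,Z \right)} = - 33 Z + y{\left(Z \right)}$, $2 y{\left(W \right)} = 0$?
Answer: $6165211$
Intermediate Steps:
$y{\left(W \right)} = 0$ ($y{\left(W \right)} = \frac{1}{2} \cdot 0 = 0$)
$a{\left(p,R \right)} = -6 - 2 R$ ($a{\left(p,R \right)} = -6 + 2 \left(- R\right) = -6 - 2 R$)
$E{\left(B,z \right)} = B^{2} + 1027 z$
$r{\left(V,Z \right)} = - 33 Z$ ($r{\left(V,Z \right)} = - 33 Z + 0 = - 33 Z$)
$\left(-282 + r{\left(0,a{\left(-3,4 \right)} \right)} \left(-705\right)\right) + E{\left(2234,1461 \right)} = \left(-282 + - 33 \left(-6 - 8\right) \left(-705\right)\right) + \left(2234^{2} + 1027 \cdot 1461\right) = \left(-282 + - 33 \left(-6 - 8\right) \left(-705\right)\right) + \left(4990756 + 1500447\right) = \left(-282 + \left(-33\right) \left(-14\right) \left(-705\right)\right) + 6491203 = \left(-282 + 462 \left(-705\right)\right) + 6491203 = \left(-282 - 325710\right) + 6491203 = -325992 + 6491203 = 6165211$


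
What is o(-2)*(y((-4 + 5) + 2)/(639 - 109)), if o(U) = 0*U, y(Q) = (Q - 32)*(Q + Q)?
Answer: 0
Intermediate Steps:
y(Q) = 2*Q*(-32 + Q) (y(Q) = (-32 + Q)*(2*Q) = 2*Q*(-32 + Q))
o(U) = 0
o(-2)*(y((-4 + 5) + 2)/(639 - 109)) = 0*((2*((-4 + 5) + 2)*(-32 + ((-4 + 5) + 2)))/(639 - 109)) = 0*((2*(1 + 2)*(-32 + (1 + 2)))/530) = 0*((2*3*(-32 + 3))*(1/530)) = 0*((2*3*(-29))*(1/530)) = 0*(-174*1/530) = 0*(-87/265) = 0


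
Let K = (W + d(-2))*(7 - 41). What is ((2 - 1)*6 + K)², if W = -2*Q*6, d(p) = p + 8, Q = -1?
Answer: 367236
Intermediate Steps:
d(p) = 8 + p
W = 12 (W = -2*(-1)*6 = 2*6 = 12)
K = -612 (K = (12 + (8 - 2))*(7 - 41) = (12 + 6)*(-34) = 18*(-34) = -612)
((2 - 1)*6 + K)² = ((2 - 1)*6 - 612)² = (1*6 - 612)² = (6 - 612)² = (-606)² = 367236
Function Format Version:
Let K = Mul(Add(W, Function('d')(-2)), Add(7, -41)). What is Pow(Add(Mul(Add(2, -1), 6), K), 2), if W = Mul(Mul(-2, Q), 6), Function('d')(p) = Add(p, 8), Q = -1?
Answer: 367236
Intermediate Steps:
Function('d')(p) = Add(8, p)
W = 12 (W = Mul(Mul(-2, -1), 6) = Mul(2, 6) = 12)
K = -612 (K = Mul(Add(12, Add(8, -2)), Add(7, -41)) = Mul(Add(12, 6), -34) = Mul(18, -34) = -612)
Pow(Add(Mul(Add(2, -1), 6), K), 2) = Pow(Add(Mul(Add(2, -1), 6), -612), 2) = Pow(Add(Mul(1, 6), -612), 2) = Pow(Add(6, -612), 2) = Pow(-606, 2) = 367236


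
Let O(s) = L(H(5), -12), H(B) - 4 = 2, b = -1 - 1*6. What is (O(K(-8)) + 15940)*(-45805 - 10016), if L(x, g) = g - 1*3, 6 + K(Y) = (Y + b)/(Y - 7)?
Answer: -888949425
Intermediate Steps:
b = -7 (b = -1 - 6 = -7)
H(B) = 6 (H(B) = 4 + 2 = 6)
K(Y) = -5 (K(Y) = -6 + (Y - 7)/(Y - 7) = -6 + (-7 + Y)/(-7 + Y) = -6 + 1 = -5)
L(x, g) = -3 + g (L(x, g) = g - 3 = -3 + g)
O(s) = -15 (O(s) = -3 - 12 = -15)
(O(K(-8)) + 15940)*(-45805 - 10016) = (-15 + 15940)*(-45805 - 10016) = 15925*(-55821) = -888949425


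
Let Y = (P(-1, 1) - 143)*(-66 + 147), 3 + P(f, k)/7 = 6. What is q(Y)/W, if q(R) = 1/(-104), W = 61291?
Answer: -1/6374264 ≈ -1.5688e-7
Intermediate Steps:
P(f, k) = 21 (P(f, k) = -21 + 7*6 = -21 + 42 = 21)
Y = -9882 (Y = (21 - 143)*(-66 + 147) = -122*81 = -9882)
q(R) = -1/104
q(Y)/W = -1/104/61291 = -1/104*1/61291 = -1/6374264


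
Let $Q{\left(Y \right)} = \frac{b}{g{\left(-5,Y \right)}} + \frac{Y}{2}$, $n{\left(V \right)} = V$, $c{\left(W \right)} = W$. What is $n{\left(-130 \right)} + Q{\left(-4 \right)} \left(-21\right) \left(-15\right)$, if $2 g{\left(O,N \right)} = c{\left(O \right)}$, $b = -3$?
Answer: $-382$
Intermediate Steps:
$g{\left(O,N \right)} = \frac{O}{2}$
$Q{\left(Y \right)} = \frac{6}{5} + \frac{Y}{2}$ ($Q{\left(Y \right)} = - \frac{3}{\frac{1}{2} \left(-5\right)} + \frac{Y}{2} = - \frac{3}{- \frac{5}{2}} + Y \frac{1}{2} = \left(-3\right) \left(- \frac{2}{5}\right) + \frac{Y}{2} = \frac{6}{5} + \frac{Y}{2}$)
$n{\left(-130 \right)} + Q{\left(-4 \right)} \left(-21\right) \left(-15\right) = -130 + \left(\frac{6}{5} + \frac{1}{2} \left(-4\right)\right) \left(-21\right) \left(-15\right) = -130 + \left(\frac{6}{5} - 2\right) \left(-21\right) \left(-15\right) = -130 + \left(- \frac{4}{5}\right) \left(-21\right) \left(-15\right) = -130 + \frac{84}{5} \left(-15\right) = -130 - 252 = -382$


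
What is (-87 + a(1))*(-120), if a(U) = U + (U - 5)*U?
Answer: 10800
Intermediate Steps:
a(U) = U + U*(-5 + U) (a(U) = U + (-5 + U)*U = U + U*(-5 + U))
(-87 + a(1))*(-120) = (-87 + 1*(-4 + 1))*(-120) = (-87 + 1*(-3))*(-120) = (-87 - 3)*(-120) = -90*(-120) = 10800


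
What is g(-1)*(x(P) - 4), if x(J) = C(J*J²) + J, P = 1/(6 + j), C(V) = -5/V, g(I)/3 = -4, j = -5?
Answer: 96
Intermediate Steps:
g(I) = -12 (g(I) = 3*(-4) = -12)
P = 1 (P = 1/(6 - 5) = 1/1 = 1)
x(J) = J - 5/J³ (x(J) = -5/J³ + J = J - 5/J³)
g(-1)*(x(P) - 4) = -12*((1 - 5/1³) - 4) = -12*((1 - 5*1) - 4) = -12*((1 - 5) - 4) = -12*(-4 - 4) = -12*(-8) = 96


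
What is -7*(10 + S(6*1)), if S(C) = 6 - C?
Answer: -70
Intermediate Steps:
-7*(10 + S(6*1)) = -7*(10 + (6 - 6)) = -7*(10 + 0) = -7*10 = -70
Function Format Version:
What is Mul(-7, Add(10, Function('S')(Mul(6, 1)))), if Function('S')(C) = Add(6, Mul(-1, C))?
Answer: -70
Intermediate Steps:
Mul(-7, Add(10, Function('S')(Mul(6, 1)))) = Mul(-7, Add(10, Add(6, Mul(-1, Mul(6, 1))))) = Mul(-7, Add(10, Add(6, Mul(-1, 6)))) = Mul(-7, Add(10, Add(6, -6))) = Mul(-7, Add(10, 0)) = Mul(-7, 10) = -70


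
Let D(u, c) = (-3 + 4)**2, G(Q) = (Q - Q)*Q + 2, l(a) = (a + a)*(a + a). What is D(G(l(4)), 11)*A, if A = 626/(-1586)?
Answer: -313/793 ≈ -0.39470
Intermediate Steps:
A = -313/793 (A = 626*(-1/1586) = -313/793 ≈ -0.39470)
l(a) = 4*a**2 (l(a) = (2*a)*(2*a) = 4*a**2)
G(Q) = 2 (G(Q) = 0*Q + 2 = 0 + 2 = 2)
D(u, c) = 1 (D(u, c) = 1**2 = 1)
D(G(l(4)), 11)*A = 1*(-313/793) = -313/793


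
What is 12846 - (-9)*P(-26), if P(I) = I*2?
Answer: 12378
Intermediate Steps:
P(I) = 2*I
12846 - (-9)*P(-26) = 12846 - (-9)*2*(-26) = 12846 - (-9)*(-52) = 12846 - 1*468 = 12846 - 468 = 12378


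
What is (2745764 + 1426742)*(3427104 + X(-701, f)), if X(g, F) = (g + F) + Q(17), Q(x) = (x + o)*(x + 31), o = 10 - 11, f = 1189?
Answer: 14304852670160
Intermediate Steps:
o = -1
Q(x) = (-1 + x)*(31 + x) (Q(x) = (x - 1)*(x + 31) = (-1 + x)*(31 + x))
X(g, F) = 768 + F + g (X(g, F) = (g + F) + (-31 + 17² + 30*17) = (F + g) + (-31 + 289 + 510) = (F + g) + 768 = 768 + F + g)
(2745764 + 1426742)*(3427104 + X(-701, f)) = (2745764 + 1426742)*(3427104 + (768 + 1189 - 701)) = 4172506*(3427104 + 1256) = 4172506*3428360 = 14304852670160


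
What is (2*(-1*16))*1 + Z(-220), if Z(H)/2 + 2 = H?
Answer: -476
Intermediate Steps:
Z(H) = -4 + 2*H
(2*(-1*16))*1 + Z(-220) = (2*(-1*16))*1 + (-4 + 2*(-220)) = (2*(-16))*1 + (-4 - 440) = -32*1 - 444 = -32 - 444 = -476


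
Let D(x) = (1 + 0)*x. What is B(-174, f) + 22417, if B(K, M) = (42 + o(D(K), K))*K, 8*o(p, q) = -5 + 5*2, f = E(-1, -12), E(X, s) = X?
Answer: 60001/4 ≈ 15000.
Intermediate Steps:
f = -1
D(x) = x (D(x) = 1*x = x)
o(p, q) = 5/8 (o(p, q) = (-5 + 5*2)/8 = (-5 + 10)/8 = (1/8)*5 = 5/8)
B(K, M) = 341*K/8 (B(K, M) = (42 + 5/8)*K = 341*K/8)
B(-174, f) + 22417 = (341/8)*(-174) + 22417 = -29667/4 + 22417 = 60001/4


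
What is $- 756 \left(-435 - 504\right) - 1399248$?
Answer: $-689364$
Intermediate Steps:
$- 756 \left(-435 - 504\right) - 1399248 = \left(-756\right) \left(-939\right) - 1399248 = 709884 - 1399248 = -689364$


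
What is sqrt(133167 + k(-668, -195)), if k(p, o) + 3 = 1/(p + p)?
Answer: sqrt(59420972402)/668 ≈ 364.92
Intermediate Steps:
k(p, o) = -3 + 1/(2*p) (k(p, o) = -3 + 1/(p + p) = -3 + 1/(2*p))
sqrt(133167 + k(-668, -195)) = sqrt(133167 + (-3 + (1/2)/(-668))) = sqrt(133167 + (-3 + (1/2)*(-1/668))) = sqrt(133167 + (-3 - 1/1336)) = sqrt(133167 - 4009/1336) = sqrt(177907103/1336) = sqrt(59420972402)/668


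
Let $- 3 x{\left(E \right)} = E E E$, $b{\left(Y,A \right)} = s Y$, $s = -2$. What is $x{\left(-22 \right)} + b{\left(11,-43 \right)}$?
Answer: $\frac{10582}{3} \approx 3527.3$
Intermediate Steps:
$b{\left(Y,A \right)} = - 2 Y$
$x{\left(E \right)} = - \frac{E^{3}}{3}$ ($x{\left(E \right)} = - \frac{E E E}{3} = - \frac{E^{2} E}{3} = - \frac{E^{3}}{3}$)
$x{\left(-22 \right)} + b{\left(11,-43 \right)} = - \frac{\left(-22\right)^{3}}{3} - 22 = \left(- \frac{1}{3}\right) \left(-10648\right) - 22 = \frac{10648}{3} - 22 = \frac{10582}{3}$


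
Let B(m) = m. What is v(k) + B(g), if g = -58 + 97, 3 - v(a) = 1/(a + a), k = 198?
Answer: 16631/396 ≈ 41.997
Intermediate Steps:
v(a) = 3 - 1/(2*a) (v(a) = 3 - 1/(a + a) = 3 - 1/(2*a))
g = 39
v(k) + B(g) = (3 - ½/198) + 39 = (3 - ½*1/198) + 39 = (3 - 1/396) + 39 = 1187/396 + 39 = 16631/396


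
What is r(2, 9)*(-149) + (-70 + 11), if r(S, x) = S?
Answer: -357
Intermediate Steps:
r(2, 9)*(-149) + (-70 + 11) = 2*(-149) + (-70 + 11) = -298 - 59 = -357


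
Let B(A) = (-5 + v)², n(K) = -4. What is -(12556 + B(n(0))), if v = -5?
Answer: -12656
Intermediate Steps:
B(A) = 100 (B(A) = (-5 - 5)² = (-10)² = 100)
-(12556 + B(n(0))) = -(12556 + 100) = -1*12656 = -12656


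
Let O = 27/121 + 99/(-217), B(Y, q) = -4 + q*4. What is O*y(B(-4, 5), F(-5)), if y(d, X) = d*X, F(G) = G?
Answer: 489600/26257 ≈ 18.646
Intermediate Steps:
B(Y, q) = -4 + 4*q
y(d, X) = X*d
O = -6120/26257 (O = 27*(1/121) + 99*(-1/217) = 27/121 - 99/217 = -6120/26257 ≈ -0.23308)
O*y(B(-4, 5), F(-5)) = -(-30600)*(-4 + 4*5)/26257 = -(-30600)*(-4 + 20)/26257 = -(-30600)*16/26257 = -6120/26257*(-80) = 489600/26257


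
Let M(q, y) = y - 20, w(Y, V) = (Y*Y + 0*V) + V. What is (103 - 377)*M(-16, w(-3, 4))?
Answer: 1918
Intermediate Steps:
w(Y, V) = V + Y**2 (w(Y, V) = (Y**2 + 0) + V = Y**2 + V = V + Y**2)
M(q, y) = -20 + y
(103 - 377)*M(-16, w(-3, 4)) = (103 - 377)*(-20 + (4 + (-3)**2)) = -274*(-20 + (4 + 9)) = -274*(-20 + 13) = -274*(-7) = 1918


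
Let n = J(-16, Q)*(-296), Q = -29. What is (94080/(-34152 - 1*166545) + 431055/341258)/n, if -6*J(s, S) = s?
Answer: -7772270385/7723001607808 ≈ -0.0010064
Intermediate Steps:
J(s, S) = -s/6
n = -2368/3 (n = -1/6*(-16)*(-296) = (8/3)*(-296) = -2368/3 ≈ -789.33)
(94080/(-34152 - 1*166545) + 431055/341258)/n = (94080/(-34152 - 1*166545) + 431055/341258)/(-2368/3) = (94080/(-34152 - 166545) + 431055*(1/341258))*(-3/2368) = (94080/(-200697) + 431055/341258)*(-3/2368) = (94080*(-1/200697) + 431055/341258)*(-3/2368) = (-4480/9557 + 431055/341258)*(-3/2368) = (2590756795/3261402706)*(-3/2368) = -7772270385/7723001607808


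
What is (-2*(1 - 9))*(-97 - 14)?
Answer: -1776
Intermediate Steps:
(-2*(1 - 9))*(-97 - 14) = -2*(-8)*(-111) = 16*(-111) = -1776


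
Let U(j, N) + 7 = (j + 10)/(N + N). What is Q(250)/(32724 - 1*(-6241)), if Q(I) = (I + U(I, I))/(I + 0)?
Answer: 3044/121765625 ≈ 2.4999e-5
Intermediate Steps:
U(j, N) = -7 + (10 + j)/(2*N) (U(j, N) = -7 + (j + 10)/(N + N) = -7 + (10 + j)/((2*N)) = -7 + (10 + j)*(1/(2*N)) = -7 + (10 + j)/(2*N))
Q(I) = (I + (10 - 13*I)/(2*I))/I (Q(I) = (I + (10 + I - 14*I)/(2*I))/(I + 0) = (I + (10 - 13*I)/(2*I))/I)
Q(250)/(32724 - 1*(-6241)) = (1 + 5/250² - 13/2/250)/(32724 - 1*(-6241)) = (1 + 5*(1/62500) - 13/2*1/250)/(32724 + 6241) = (1 + 1/12500 - 13/500)/38965 = (3044/3125)*(1/38965) = 3044/121765625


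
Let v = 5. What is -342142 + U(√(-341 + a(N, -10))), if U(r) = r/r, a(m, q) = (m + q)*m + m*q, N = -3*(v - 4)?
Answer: -342141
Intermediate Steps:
N = -3 (N = -3*(5 - 4) = -3*1 = -3)
a(m, q) = m*q + m*(m + q) (a(m, q) = m*(m + q) + m*q = m*q + m*(m + q))
U(r) = 1
-342142 + U(√(-341 + a(N, -10))) = -342142 + 1 = -342141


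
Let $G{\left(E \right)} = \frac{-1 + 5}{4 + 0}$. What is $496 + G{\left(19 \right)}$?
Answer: $497$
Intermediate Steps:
$G{\left(E \right)} = 1$ ($G{\left(E \right)} = \frac{4}{4} = 4 \cdot \frac{1}{4} = 1$)
$496 + G{\left(19 \right)} = 496 + 1 = 497$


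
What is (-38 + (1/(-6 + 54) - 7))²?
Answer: 4661281/2304 ≈ 2023.1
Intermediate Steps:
(-38 + (1/(-6 + 54) - 7))² = (-38 + (1/48 - 7))² = (-38 - 335/48)² = (-2159/48)² = 4661281/2304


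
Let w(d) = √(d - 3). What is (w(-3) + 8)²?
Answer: (8 + I*√6)² ≈ 58.0 + 39.192*I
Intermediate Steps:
w(d) = √(-3 + d)
(w(-3) + 8)² = (√(-3 - 3) + 8)² = (√(-6) + 8)² = (I*√6 + 8)² = (8 + I*√6)²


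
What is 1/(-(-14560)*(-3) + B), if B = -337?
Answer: -1/44017 ≈ -2.2719e-5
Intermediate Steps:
1/(-(-14560)*(-3) + B) = 1/(-(-14560)*(-3) - 337) = 1/(-455*96 - 337) = 1/(-43680 - 337) = 1/(-44017) = -1/44017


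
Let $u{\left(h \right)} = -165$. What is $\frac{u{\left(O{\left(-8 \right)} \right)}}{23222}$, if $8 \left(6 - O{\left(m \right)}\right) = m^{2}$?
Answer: $- \frac{165}{23222} \approx -0.0071053$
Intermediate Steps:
$O{\left(m \right)} = 6 - \frac{m^{2}}{8}$
$\frac{u{\left(O{\left(-8 \right)} \right)}}{23222} = - \frac{165}{23222}$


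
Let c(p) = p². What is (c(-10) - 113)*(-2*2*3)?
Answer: 156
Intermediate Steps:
(c(-10) - 113)*(-2*2*3) = ((-10)² - 113)*(-2*2*3) = (100 - 113)*(-4*3) = -13*(-12) = 156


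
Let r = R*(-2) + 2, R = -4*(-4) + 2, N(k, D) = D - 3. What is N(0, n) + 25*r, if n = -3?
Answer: -856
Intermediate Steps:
N(k, D) = -3 + D
R = 18 (R = 16 + 2 = 18)
r = -34 (r = 18*(-2) + 2 = -36 + 2 = -34)
N(0, n) + 25*r = (-3 - 3) + 25*(-34) = -6 - 850 = -856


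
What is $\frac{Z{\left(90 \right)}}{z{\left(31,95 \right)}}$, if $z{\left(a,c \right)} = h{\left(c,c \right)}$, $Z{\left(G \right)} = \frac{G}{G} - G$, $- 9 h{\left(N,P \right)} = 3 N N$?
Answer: $\frac{267}{9025} \approx 0.029584$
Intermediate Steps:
$h{\left(N,P \right)} = - \frac{N^{2}}{3}$ ($h{\left(N,P \right)} = - \frac{3 N N}{9} = - \frac{3 N^{2}}{9} = - \frac{N^{2}}{3}$)
$Z{\left(G \right)} = 1 - G$
$z{\left(a,c \right)} = - \frac{c^{2}}{3}$
$\frac{Z{\left(90 \right)}}{z{\left(31,95 \right)}} = \frac{1 - 90}{\left(- \frac{1}{3}\right) 95^{2}} = \frac{1 - 90}{\left(- \frac{1}{3}\right) 9025} = - \frac{89}{- \frac{9025}{3}} = \left(-89\right) \left(- \frac{3}{9025}\right) = \frac{267}{9025}$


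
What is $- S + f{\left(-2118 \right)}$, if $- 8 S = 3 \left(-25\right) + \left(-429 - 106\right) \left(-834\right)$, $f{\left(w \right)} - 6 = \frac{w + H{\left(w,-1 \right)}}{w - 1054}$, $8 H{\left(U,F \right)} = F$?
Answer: $\frac{1415245981}{25376} \approx 55771.0$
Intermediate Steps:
$H{\left(U,F \right)} = \frac{F}{8}$
$f{\left(w \right)} = 6 + \frac{- \frac{1}{8} + w}{-1054 + w}$ ($f{\left(w \right)} = 6 + \frac{w + \frac{1}{8} \left(-1\right)}{w - 1054} = 6 + \frac{w - \frac{1}{8}}{-1054 + w} = 6 + \frac{- \frac{1}{8} + w}{-1054 + w}$)
$S = - \frac{446115}{8}$ ($S = - \frac{3 \left(-25\right) + \left(-429 - 106\right) \left(-834\right)}{8} = - \frac{-75 - -446190}{8} = - \frac{-75 + 446190}{8} = \left(- \frac{1}{8}\right) 446115 = - \frac{446115}{8} \approx -55764.0$)
$- S + f{\left(-2118 \right)} = \left(-1\right) \left(- \frac{446115}{8}\right) + \frac{-50593 + 56 \left(-2118\right)}{8 \left(-1054 - 2118\right)} = \frac{446115}{8} + \frac{-50593 - 118608}{8 \left(-3172\right)} = \frac{446115}{8} + \frac{1}{8} \left(- \frac{1}{3172}\right) \left(-169201\right) = \frac{446115}{8} + \frac{169201}{25376} = \frac{1415245981}{25376}$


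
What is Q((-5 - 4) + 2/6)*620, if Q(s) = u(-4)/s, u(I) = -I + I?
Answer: 0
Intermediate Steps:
u(I) = 0
Q(s) = 0 (Q(s) = 0/s = 0)
Q((-5 - 4) + 2/6)*620 = 0*620 = 0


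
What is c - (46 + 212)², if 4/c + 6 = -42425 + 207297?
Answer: -5487070210/82433 ≈ -66564.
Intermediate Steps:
c = 2/82433 (c = 4/(-6 + (-42425 + 207297)) = 4/(-6 + 164872) = 4/164866 = 4*(1/164866) = 2/82433 ≈ 2.4262e-5)
c - (46 + 212)² = 2/82433 - (46 + 212)² = 2/82433 - 1*258² = 2/82433 - 1*66564 = 2/82433 - 66564 = -5487070210/82433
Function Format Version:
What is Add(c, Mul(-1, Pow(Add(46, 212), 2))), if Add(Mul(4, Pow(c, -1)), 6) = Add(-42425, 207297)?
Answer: Rational(-5487070210, 82433) ≈ -66564.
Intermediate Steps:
c = Rational(2, 82433) (c = Mul(4, Pow(Add(-6, Add(-42425, 207297)), -1)) = Mul(4, Pow(Add(-6, 164872), -1)) = Mul(4, Pow(164866, -1)) = Mul(4, Rational(1, 164866)) = Rational(2, 82433) ≈ 2.4262e-5)
Add(c, Mul(-1, Pow(Add(46, 212), 2))) = Add(Rational(2, 82433), Mul(-1, Pow(Add(46, 212), 2))) = Add(Rational(2, 82433), Mul(-1, Pow(258, 2))) = Add(Rational(2, 82433), Mul(-1, 66564)) = Add(Rational(2, 82433), -66564) = Rational(-5487070210, 82433)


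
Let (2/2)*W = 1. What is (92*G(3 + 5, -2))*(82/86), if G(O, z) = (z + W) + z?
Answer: -11316/43 ≈ -263.16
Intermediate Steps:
W = 1
G(O, z) = 1 + 2*z (G(O, z) = (z + 1) + z = (1 + z) + z = 1 + 2*z)
(92*G(3 + 5, -2))*(82/86) = (92*(1 + 2*(-2)))*(82/86) = (92*(1 - 4))*(82*(1/86)) = (92*(-3))*(41/43) = -276*41/43 = -11316/43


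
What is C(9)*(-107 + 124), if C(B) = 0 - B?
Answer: -153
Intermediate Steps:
C(B) = -B
C(9)*(-107 + 124) = (-1*9)*(-107 + 124) = -9*17 = -153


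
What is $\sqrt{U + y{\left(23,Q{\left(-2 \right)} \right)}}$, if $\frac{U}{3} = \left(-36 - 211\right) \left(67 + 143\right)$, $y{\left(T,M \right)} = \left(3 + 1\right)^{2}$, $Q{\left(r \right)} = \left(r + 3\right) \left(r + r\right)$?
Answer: $i \sqrt{155594} \approx 394.45 i$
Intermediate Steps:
$Q{\left(r \right)} = 2 r \left(3 + r\right)$ ($Q{\left(r \right)} = \left(3 + r\right) 2 r = 2 r \left(3 + r\right)$)
$y{\left(T,M \right)} = 16$ ($y{\left(T,M \right)} = 4^{2} = 16$)
$U = -155610$ ($U = 3 \left(-36 - 211\right) \left(67 + 143\right) = 3 \left(\left(-247\right) 210\right) = 3 \left(-51870\right) = -155610$)
$\sqrt{U + y{\left(23,Q{\left(-2 \right)} \right)}} = \sqrt{-155610 + 16} = \sqrt{-155594} = i \sqrt{155594}$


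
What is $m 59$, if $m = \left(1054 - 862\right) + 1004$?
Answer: $70564$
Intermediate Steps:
$m = 1196$ ($m = 192 + 1004 = 1196$)
$m 59 = 1196 \cdot 59 = 70564$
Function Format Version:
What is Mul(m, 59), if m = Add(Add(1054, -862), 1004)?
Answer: 70564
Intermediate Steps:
m = 1196 (m = Add(192, 1004) = 1196)
Mul(m, 59) = Mul(1196, 59) = 70564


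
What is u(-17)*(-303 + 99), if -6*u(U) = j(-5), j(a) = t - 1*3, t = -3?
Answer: -204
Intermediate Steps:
j(a) = -6 (j(a) = -3 - 1*3 = -3 - 3 = -6)
u(U) = 1 (u(U) = -⅙*(-6) = 1)
u(-17)*(-303 + 99) = 1*(-303 + 99) = 1*(-204) = -204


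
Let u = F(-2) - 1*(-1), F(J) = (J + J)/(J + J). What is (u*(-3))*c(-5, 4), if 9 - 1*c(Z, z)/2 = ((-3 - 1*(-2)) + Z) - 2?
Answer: -204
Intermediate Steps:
c(Z, z) = 24 - 2*Z (c(Z, z) = 18 - 2*(((-3 - 1*(-2)) + Z) - 2) = 18 - 2*(((-3 + 2) + Z) - 2) = 18 - 2*((-1 + Z) - 2) = 18 - 2*(-3 + Z) = 18 + (6 - 2*Z) = 24 - 2*Z)
F(J) = 1 (F(J) = (2*J)/((2*J)) = (2*J)*(1/(2*J)) = 1)
u = 2 (u = 1 - 1*(-1) = 1 + 1 = 2)
(u*(-3))*c(-5, 4) = (2*(-3))*(24 - 2*(-5)) = -6*(24 + 10) = -6*34 = -204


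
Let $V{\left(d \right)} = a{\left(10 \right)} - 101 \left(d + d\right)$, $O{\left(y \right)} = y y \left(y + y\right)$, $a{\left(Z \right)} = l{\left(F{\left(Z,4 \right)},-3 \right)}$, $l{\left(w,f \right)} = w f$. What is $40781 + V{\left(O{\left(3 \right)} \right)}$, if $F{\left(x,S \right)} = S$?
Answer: $29861$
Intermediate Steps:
$l{\left(w,f \right)} = f w$
$a{\left(Z \right)} = -12$ ($a{\left(Z \right)} = \left(-3\right) 4 = -12$)
$O{\left(y \right)} = 2 y^{3}$ ($O{\left(y \right)} = y^{2} \cdot 2 y = 2 y^{3}$)
$V{\left(d \right)} = -12 - 202 d$ ($V{\left(d \right)} = -12 - 101 \left(d + d\right) = -12 - 101 \cdot 2 d = -12 - 202 d$)
$40781 + V{\left(O{\left(3 \right)} \right)} = 40781 - \left(12 + 202 \cdot 2 \cdot 3^{3}\right) = 40781 - \left(12 + 202 \cdot 2 \cdot 27\right) = 40781 - 10920 = 29861$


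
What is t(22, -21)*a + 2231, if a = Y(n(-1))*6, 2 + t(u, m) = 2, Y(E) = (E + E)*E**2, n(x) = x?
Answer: 2231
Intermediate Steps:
Y(E) = 2*E**3 (Y(E) = (2*E)*E**2 = 2*E**3)
t(u, m) = 0 (t(u, m) = -2 + 2 = 0)
a = -12 (a = (2*(-1)**3)*6 = (2*(-1))*6 = -2*6 = -12)
t(22, -21)*a + 2231 = 0*(-12) + 2231 = 0 + 2231 = 2231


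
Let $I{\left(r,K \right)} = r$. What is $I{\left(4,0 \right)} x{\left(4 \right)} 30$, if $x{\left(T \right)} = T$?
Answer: $480$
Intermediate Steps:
$I{\left(4,0 \right)} x{\left(4 \right)} 30 = 4 \cdot 4 \cdot 30 = 16 \cdot 30 = 480$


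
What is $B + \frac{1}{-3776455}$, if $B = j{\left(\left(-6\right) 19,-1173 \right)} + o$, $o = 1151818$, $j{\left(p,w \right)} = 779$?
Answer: $\frac{4352730703634}{3776455} \approx 1.1526 \cdot 10^{6}$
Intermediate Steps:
$B = 1152597$ ($B = 779 + 1151818 = 1152597$)
$B + \frac{1}{-3776455} = 1152597 + \frac{1}{-3776455} = 1152597 - \frac{1}{3776455} = \frac{4352730703634}{3776455}$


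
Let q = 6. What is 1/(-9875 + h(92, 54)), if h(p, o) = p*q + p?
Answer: -1/9231 ≈ -0.00010833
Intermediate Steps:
h(p, o) = 7*p (h(p, o) = p*6 + p = 6*p + p = 7*p)
1/(-9875 + h(92, 54)) = 1/(-9875 + 7*92) = 1/(-9875 + 644) = 1/(-9231) = -1/9231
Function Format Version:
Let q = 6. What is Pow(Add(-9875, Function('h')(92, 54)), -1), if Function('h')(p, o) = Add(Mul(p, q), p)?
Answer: Rational(-1, 9231) ≈ -0.00010833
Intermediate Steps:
Function('h')(p, o) = Mul(7, p) (Function('h')(p, o) = Add(Mul(p, 6), p) = Add(Mul(6, p), p) = Mul(7, p))
Pow(Add(-9875, Function('h')(92, 54)), -1) = Pow(Add(-9875, Mul(7, 92)), -1) = Pow(Add(-9875, 644), -1) = Pow(-9231, -1) = Rational(-1, 9231)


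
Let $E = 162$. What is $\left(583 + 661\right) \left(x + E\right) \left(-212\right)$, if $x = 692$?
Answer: $-225223712$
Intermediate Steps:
$\left(583 + 661\right) \left(x + E\right) \left(-212\right) = \left(583 + 661\right) \left(692 + 162\right) \left(-212\right) = 1244 \cdot 854 \left(-212\right) = 1062376 \left(-212\right) = -225223712$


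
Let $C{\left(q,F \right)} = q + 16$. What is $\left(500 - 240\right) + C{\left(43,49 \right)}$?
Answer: $319$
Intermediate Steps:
$C{\left(q,F \right)} = 16 + q$
$\left(500 - 240\right) + C{\left(43,49 \right)} = \left(500 - 240\right) + \left(16 + 43\right) = 260 + 59 = 319$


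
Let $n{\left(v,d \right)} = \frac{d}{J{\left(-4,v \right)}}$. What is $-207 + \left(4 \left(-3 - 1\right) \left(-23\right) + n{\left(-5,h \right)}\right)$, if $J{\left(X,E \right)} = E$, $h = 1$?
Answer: $\frac{804}{5} \approx 160.8$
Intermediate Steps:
$n{\left(v,d \right)} = \frac{d}{v}$
$-207 + \left(4 \left(-3 - 1\right) \left(-23\right) + n{\left(-5,h \right)}\right) = -207 + \left(4 \left(-3 - 1\right) \left(-23\right) + 1 \frac{1}{-5}\right) = -207 + \left(4 \left(-4\right) \left(-23\right) + 1 \left(- \frac{1}{5}\right)\right) = -207 - - \frac{1839}{5} = -207 + \left(368 - \frac{1}{5}\right) = -207 + \frac{1839}{5} = \frac{804}{5}$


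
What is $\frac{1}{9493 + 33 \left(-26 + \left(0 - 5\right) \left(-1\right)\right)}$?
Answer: $\frac{1}{8800} \approx 0.00011364$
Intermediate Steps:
$\frac{1}{9493 + 33 \left(-26 + \left(0 - 5\right) \left(-1\right)\right)} = \frac{1}{9493 + 33 \left(-26 - -5\right)} = \frac{1}{9493 + 33 \left(-26 + 5\right)} = \frac{1}{9493 + 33 \left(-21\right)} = \frac{1}{9493 - 693} = \frac{1}{8800}$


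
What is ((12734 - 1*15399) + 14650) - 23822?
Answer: -11837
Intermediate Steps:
((12734 - 1*15399) + 14650) - 23822 = ((12734 - 15399) + 14650) - 23822 = (-2665 + 14650) - 23822 = 11985 - 23822 = -11837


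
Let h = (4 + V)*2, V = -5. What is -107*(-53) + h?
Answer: 5669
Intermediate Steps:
h = -2 (h = (4 - 5)*2 = -1*2 = -2)
-107*(-53) + h = -107*(-53) - 2 = 5671 - 2 = 5669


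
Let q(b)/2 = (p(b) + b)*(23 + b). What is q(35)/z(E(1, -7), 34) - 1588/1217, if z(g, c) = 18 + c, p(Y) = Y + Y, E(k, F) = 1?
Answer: 3685121/15821 ≈ 232.93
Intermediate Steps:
p(Y) = 2*Y
q(b) = 6*b*(23 + b) (q(b) = 2*((2*b + b)*(23 + b)) = 2*((3*b)*(23 + b)) = 2*(3*b*(23 + b)) = 6*b*(23 + b))
q(35)/z(E(1, -7), 34) - 1588/1217 = (6*35*(23 + 35))/(18 + 34) - 1588/1217 = (6*35*58)/52 - 1588*1/1217 = 12180*(1/52) - 1588/1217 = 3045/13 - 1588/1217 = 3685121/15821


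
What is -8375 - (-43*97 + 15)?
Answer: -4219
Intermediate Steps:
-8375 - (-43*97 + 15) = -8375 - (-4171 + 15) = -8375 - 1*(-4156) = -8375 + 4156 = -4219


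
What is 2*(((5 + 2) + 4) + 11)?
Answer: 44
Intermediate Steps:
2*(((5 + 2) + 4) + 11) = 2*((7 + 4) + 11) = 2*(11 + 11) = 2*22 = 44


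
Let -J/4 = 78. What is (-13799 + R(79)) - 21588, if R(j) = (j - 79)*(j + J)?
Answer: -35387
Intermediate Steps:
J = -312 (J = -4*78 = -312)
R(j) = (-312 + j)*(-79 + j) (R(j) = (j - 79)*(j - 312) = (-79 + j)*(-312 + j) = (-312 + j)*(-79 + j))
(-13799 + R(79)) - 21588 = (-13799 + (24648 + 79**2 - 391*79)) - 21588 = (-13799 + (24648 + 6241 - 30889)) - 21588 = (-13799 + 0) - 21588 = -13799 - 21588 = -35387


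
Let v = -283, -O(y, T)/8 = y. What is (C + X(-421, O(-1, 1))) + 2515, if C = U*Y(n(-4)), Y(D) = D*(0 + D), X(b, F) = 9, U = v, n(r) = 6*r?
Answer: -160484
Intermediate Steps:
O(y, T) = -8*y
U = -283
Y(D) = D² (Y(D) = D*D = D²)
C = -163008 (C = -283*(6*(-4))² = -283*(-24)² = -283*576 = -163008)
(C + X(-421, O(-1, 1))) + 2515 = (-163008 + 9) + 2515 = -162999 + 2515 = -160484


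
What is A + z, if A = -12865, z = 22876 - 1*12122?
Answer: -2111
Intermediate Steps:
z = 10754 (z = 22876 - 12122 = 10754)
A + z = -12865 + 10754 = -2111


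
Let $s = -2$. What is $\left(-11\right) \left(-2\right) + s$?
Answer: $20$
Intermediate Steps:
$\left(-11\right) \left(-2\right) + s = \left(-11\right) \left(-2\right) - 2 = 22 - 2 = 20$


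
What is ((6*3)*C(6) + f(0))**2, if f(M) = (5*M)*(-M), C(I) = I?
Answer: 11664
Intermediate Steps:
f(M) = -5*M**2
((6*3)*C(6) + f(0))**2 = ((6*3)*6 - 5*0**2)**2 = (18*6 - 5*0)**2 = (108 + 0)**2 = 108**2 = 11664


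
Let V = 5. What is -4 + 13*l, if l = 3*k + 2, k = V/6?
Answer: 109/2 ≈ 54.500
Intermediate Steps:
k = ⅚ (k = 5/6 = 5*(⅙) = ⅚ ≈ 0.83333)
l = 9/2 (l = 3*(⅚) + 2 = 5/2 + 2 = 9/2 ≈ 4.5000)
-4 + 13*l = -4 + 13*(9/2) = -4 + 117/2 = 109/2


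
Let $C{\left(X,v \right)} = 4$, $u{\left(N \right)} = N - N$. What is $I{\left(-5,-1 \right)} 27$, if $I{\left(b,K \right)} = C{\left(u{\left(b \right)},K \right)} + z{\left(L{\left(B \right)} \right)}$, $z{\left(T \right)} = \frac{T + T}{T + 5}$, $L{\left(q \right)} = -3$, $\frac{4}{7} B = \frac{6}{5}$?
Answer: $27$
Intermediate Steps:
$u{\left(N \right)} = 0$
$B = \frac{21}{10}$ ($B = \frac{7 \cdot \frac{6}{5}}{4} = \frac{7 \cdot 6 \cdot \frac{1}{5}}{4} = \frac{7}{4} \cdot \frac{6}{5} = \frac{21}{10} \approx 2.1$)
$z{\left(T \right)} = \frac{2 T}{5 + T}$
$I{\left(b,K \right)} = 1$ ($I{\left(b,K \right)} = 4 + 2 \left(-3\right) \frac{1}{5 - 3} = 4 + 2 \left(-3\right) \frac{1}{2} = 4 - 3 = 1$)
$I{\left(-5,-1 \right)} 27 = 1 \cdot 27 = 27$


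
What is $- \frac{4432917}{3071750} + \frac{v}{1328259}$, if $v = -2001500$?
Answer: $- \frac{12036169526503}{4080079583250} \approx -2.95$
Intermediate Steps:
$- \frac{4432917}{3071750} + \frac{v}{1328259} = - \frac{4432917}{3071750} - \frac{2001500}{1328259} = - \frac{12036169526503}{4080079583250}$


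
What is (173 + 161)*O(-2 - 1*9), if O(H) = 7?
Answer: 2338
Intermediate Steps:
(173 + 161)*O(-2 - 1*9) = (173 + 161)*7 = 334*7 = 2338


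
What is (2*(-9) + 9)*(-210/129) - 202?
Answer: -8056/43 ≈ -187.35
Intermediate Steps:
(2*(-9) + 9)*(-210/129) - 202 = (-18 + 9)*(-210*1/129) - 202 = -9*(-70/43) - 202 = 630/43 - 202 = -8056/43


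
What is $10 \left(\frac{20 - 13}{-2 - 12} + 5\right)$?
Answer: $45$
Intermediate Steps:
$10 \left(\frac{20 - 13}{-2 - 12} + 5\right) = 10 \left(\frac{7}{-14} + 5\right) = 10 \left(7 \left(- \frac{1}{14}\right) + 5\right) = 10 \left(- \frac{1}{2} + 5\right) = 10 \cdot \frac{9}{2} = 45$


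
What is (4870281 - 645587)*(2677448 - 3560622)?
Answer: -3731139898756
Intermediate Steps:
(4870281 - 645587)*(2677448 - 3560622) = 4224694*(-883174) = -3731139898756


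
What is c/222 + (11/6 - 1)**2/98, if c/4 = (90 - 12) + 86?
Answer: 386653/130536 ≈ 2.9620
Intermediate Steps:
c = 656 (c = 4*((90 - 12) + 86) = 4*(78 + 86) = 4*164 = 656)
c/222 + (11/6 - 1)**2/98 = 656/222 + (11/6 - 1)**2/98 = 656*(1/222) + (11*(1/6) - 1)**2*(1/98) = 328/111 + (11/6 - 1)**2*(1/98) = 328/111 + (5/6)**2*(1/98) = 328/111 + (25/36)*(1/98) = 328/111 + 25/3528 = 386653/130536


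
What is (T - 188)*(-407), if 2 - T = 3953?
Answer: 1684573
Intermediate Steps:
T = -3951 (T = 2 - 1*3953 = 2 - 3953 = -3951)
(T - 188)*(-407) = (-3951 - 188)*(-407) = -4139*(-407) = 1684573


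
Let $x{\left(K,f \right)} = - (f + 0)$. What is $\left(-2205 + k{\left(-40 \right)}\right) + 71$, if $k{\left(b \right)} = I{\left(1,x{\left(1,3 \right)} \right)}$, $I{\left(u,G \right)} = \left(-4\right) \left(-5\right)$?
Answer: $-2114$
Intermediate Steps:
$x{\left(K,f \right)} = - f$
$I{\left(u,G \right)} = 20$
$k{\left(b \right)} = 20$
$\left(-2205 + k{\left(-40 \right)}\right) + 71 = \left(-2205 + 20\right) + 71 = -2185 + 71 = -2114$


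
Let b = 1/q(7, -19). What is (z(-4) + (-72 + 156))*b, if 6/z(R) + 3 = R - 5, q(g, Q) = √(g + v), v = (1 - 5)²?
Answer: 167*√23/46 ≈ 17.411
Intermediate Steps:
v = 16 (v = (-4)² = 16)
q(g, Q) = √(16 + g) (q(g, Q) = √(g + 16) = √(16 + g))
z(R) = 6/(-8 + R) (z(R) = 6/(-3 + (R - 5)) = 6/(-3 + (-5 + R)) = 6/(-8 + R))
b = √23/23 (b = 1/(√(16 + 7)) = 1/(√23) = √23/23 ≈ 0.20851)
(z(-4) + (-72 + 156))*b = (6/(-8 - 4) + (-72 + 156))*(√23/23) = (6/(-12) + 84)*(√23/23) = (6*(-1/12) + 84)*(√23/23) = (-½ + 84)*(√23/23) = 167*(√23/23)/2 = 167*√23/46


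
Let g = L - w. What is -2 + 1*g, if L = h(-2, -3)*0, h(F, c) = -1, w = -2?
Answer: 0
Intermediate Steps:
L = 0 (L = -1*0 = 0)
g = 2 (g = 0 - 1*(-2) = 0 + 2 = 2)
-2 + 1*g = -2 + 1*2 = -2 + 2 = 0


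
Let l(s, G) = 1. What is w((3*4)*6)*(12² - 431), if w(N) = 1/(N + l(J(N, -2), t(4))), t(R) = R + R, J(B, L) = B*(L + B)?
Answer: -287/73 ≈ -3.9315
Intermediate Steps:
J(B, L) = B*(B + L)
t(R) = 2*R
w(N) = 1/(1 + N) (w(N) = 1/(N + 1) = 1/(1 + N))
w((3*4)*6)*(12² - 431) = (12² - 431)/(1 + (3*4)*6) = (144 - 431)/(1 + 12*6) = -287/(1 + 72) = -287/73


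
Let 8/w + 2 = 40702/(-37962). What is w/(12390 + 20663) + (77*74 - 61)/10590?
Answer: 3621085384291/6803791149170 ≈ 0.53222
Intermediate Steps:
w = -151848/58313 (w = 8/(-2 + 40702/(-37962)) = 8/(-2 + 40702*(-1/37962)) = 8/(-2 - 20351/18981) = 8/(-58313/18981) = 8*(-18981/58313) = -151848/58313 ≈ -2.6040)
w/(12390 + 20663) + (77*74 - 61)/10590 = -151848/(58313*(12390 + 20663)) + (77*74 - 61)/10590 = -151848/58313/33053 + (5698 - 61)*(1/10590) = -151848/58313*1/33053 + 5637*(1/10590) = -151848/1927419589 + 1879/3530 = 3621085384291/6803791149170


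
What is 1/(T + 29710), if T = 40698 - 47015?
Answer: 1/23393 ≈ 4.2748e-5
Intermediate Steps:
T = -6317
1/(T + 29710) = 1/(-6317 + 29710) = 1/23393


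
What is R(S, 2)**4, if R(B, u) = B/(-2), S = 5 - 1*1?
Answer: 16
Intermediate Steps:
S = 4 (S = 5 - 1 = 4)
R(B, u) = -B/2 (R(B, u) = B*(-1/2) = -B/2)
R(S, 2)**4 = (-1/2*4)**4 = (-2)**4 = 16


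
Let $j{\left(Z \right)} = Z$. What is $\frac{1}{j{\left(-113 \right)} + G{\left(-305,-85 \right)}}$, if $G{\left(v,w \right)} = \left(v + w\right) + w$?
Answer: $- \frac{1}{588} \approx -0.0017007$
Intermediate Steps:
$G{\left(v,w \right)} = v + 2 w$
$\frac{1}{j{\left(-113 \right)} + G{\left(-305,-85 \right)}} = \frac{1}{-113 + \left(-305 + 2 \left(-85\right)\right)} = \frac{1}{-113 - 475} = \frac{1}{-588} = - \frac{1}{588}$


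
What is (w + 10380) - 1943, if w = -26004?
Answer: -17567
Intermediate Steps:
(w + 10380) - 1943 = (-26004 + 10380) - 1943 = -15624 - 1943 = -17567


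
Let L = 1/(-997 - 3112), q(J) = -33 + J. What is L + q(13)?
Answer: -82181/4109 ≈ -20.000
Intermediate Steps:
L = -1/4109 (L = 1/(-4109) = -1/4109 ≈ -0.00024337)
L + q(13) = -1/4109 + (-33 + 13) = -1/4109 - 20 = -82181/4109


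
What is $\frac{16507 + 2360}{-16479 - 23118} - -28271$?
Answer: $\frac{373142640}{13199} \approx 28271.0$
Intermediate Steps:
$\frac{16507 + 2360}{-16479 - 23118} - -28271 = \frac{18867}{-39597} + 28271 = 18867 \left(- \frac{1}{39597}\right) + 28271 = - \frac{6289}{13199} + 28271 = \frac{373142640}{13199}$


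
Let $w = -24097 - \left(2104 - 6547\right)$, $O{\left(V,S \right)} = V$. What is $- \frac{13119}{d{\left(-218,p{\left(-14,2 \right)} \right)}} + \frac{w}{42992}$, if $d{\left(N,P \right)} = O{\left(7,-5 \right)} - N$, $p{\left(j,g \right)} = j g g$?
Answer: $- \frac{94739033}{1612200} \approx -58.764$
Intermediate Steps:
$p{\left(j,g \right)} = j g^{2}$ ($p{\left(j,g \right)} = g j g = j g^{2}$)
$w = -19654$ ($w = -24097 - \left(2104 - 6547\right) = -24097 - -4443 = -24097 + 4443 = -19654$)
$d{\left(N,P \right)} = 7 - N$
$- \frac{13119}{d{\left(-218,p{\left(-14,2 \right)} \right)}} + \frac{w}{42992} = - \frac{13119}{7 - -218} - \frac{19654}{42992} = - \frac{13119}{7 + 218} - \frac{9827}{21496} = - \frac{13119}{225} - \frac{9827}{21496} = \left(-13119\right) \frac{1}{225} - \frac{9827}{21496} = - \frac{4373}{75} - \frac{9827}{21496} = - \frac{94739033}{1612200}$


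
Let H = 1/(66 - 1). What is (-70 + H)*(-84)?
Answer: 382116/65 ≈ 5878.7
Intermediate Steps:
H = 1/65 ≈ 0.015385
(-70 + H)*(-84) = (-70 + 1/65)*(-84) = -4549/65*(-84) = 382116/65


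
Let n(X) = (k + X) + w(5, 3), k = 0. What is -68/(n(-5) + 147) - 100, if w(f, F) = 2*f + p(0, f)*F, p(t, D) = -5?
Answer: -13768/137 ≈ -100.50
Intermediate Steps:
w(f, F) = -5*F + 2*f (w(f, F) = 2*f - 5*F = -5*F + 2*f)
n(X) = -5 + X (n(X) = (0 + X) + (-5*3 + 2*5) = X + (-15 + 10) = X - 5 = -5 + X)
-68/(n(-5) + 147) - 100 = -68/((-5 - 5) + 147) - 100 = -68/(-10 + 147) - 100 = -68/137 - 100 = -13768/137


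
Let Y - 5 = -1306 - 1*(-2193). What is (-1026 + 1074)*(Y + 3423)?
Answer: 207120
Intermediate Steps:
Y = 892 (Y = 5 + (-1306 - 1*(-2193)) = 5 + (-1306 + 2193) = 5 + 887 = 892)
(-1026 + 1074)*(Y + 3423) = (-1026 + 1074)*(892 + 3423) = 48*4315 = 207120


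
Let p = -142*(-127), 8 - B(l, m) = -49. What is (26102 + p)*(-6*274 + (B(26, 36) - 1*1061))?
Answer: -116872128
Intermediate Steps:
B(l, m) = 57 (B(l, m) = 8 - 1*(-49) = 8 + 49 = 57)
p = 18034
(26102 + p)*(-6*274 + (B(26, 36) - 1*1061)) = (26102 + 18034)*(-6*274 + (57 - 1*1061)) = 44136*(-1644 + (57 - 1061)) = 44136*(-1644 - 1004) = 44136*(-2648) = -116872128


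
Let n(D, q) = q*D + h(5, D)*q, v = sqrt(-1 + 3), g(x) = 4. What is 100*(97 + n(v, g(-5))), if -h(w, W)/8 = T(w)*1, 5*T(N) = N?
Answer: 6500 + 400*sqrt(2) ≈ 7065.7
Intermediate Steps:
T(N) = N/5
h(w, W) = -8*w/5
v = sqrt(2) ≈ 1.4142
n(D, q) = -8*q + D*q (n(D, q) = q*D + (-8/5*5)*q = D*q - 8*q = -8*q + D*q)
100*(97 + n(v, g(-5))) = 100*(97 + 4*(-8 + sqrt(2))) = 100*(97 + (-32 + 4*sqrt(2))) = 100*(65 + 4*sqrt(2)) = 6500 + 400*sqrt(2)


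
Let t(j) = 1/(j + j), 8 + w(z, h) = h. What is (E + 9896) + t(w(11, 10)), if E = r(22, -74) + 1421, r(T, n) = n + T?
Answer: 45061/4 ≈ 11265.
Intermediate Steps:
r(T, n) = T + n
w(z, h) = -8 + h
E = 1369 (E = (22 - 74) + 1421 = -52 + 1421 = 1369)
t(j) = 1/(2*j)
(E + 9896) + t(w(11, 10)) = (1369 + 9896) + 1/(2*(-8 + 10)) = 11265 + (½)/2 = 11265 + (½)*(½) = 11265 + ¼ = 45061/4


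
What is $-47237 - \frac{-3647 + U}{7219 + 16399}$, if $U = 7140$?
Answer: $- \frac{159378137}{3374} \approx -47237.0$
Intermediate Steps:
$-47237 - \frac{-3647 + U}{7219 + 16399} = -47237 - \frac{-3647 + 7140}{7219 + 16399} = -47237 - \frac{3493}{23618} = -47237 - 3493 \cdot \frac{1}{23618} = -47237 - \frac{499}{3374} = - \frac{159378137}{3374}$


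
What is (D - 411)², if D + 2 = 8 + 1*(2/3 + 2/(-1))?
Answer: 1485961/9 ≈ 1.6511e+5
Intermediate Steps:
D = 14/3 (D = -2 + (8 + 1*(2/3 + 2/(-1))) = -2 + (8 + 1*(2*(⅓) + 2*(-1))) = -2 + (8 + 1*(⅔ - 2)) = -2 + (8 + 1*(-4/3)) = -2 + (8 - 4/3) = -2 + 20/3 = 14/3 ≈ 4.6667)
(D - 411)² = (14/3 - 411)² = (-1219/3)² = 1485961/9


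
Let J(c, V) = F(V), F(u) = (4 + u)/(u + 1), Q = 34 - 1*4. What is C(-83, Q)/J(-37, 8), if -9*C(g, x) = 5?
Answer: -5/12 ≈ -0.41667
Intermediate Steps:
Q = 30 (Q = 34 - 4 = 30)
F(u) = (4 + u)/(1 + u)
J(c, V) = (4 + V)/(1 + V)
C(g, x) = -5/9 (C(g, x) = -⅑*5 = -5/9)
C(-83, Q)/J(-37, 8) = -5*(1 + 8)/(4 + 8)/9 = -5/(9*(12/9)) = -5/(9*((⅑)*12)) = -5/(9*4/3) = -5/9*¾ = -5/12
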